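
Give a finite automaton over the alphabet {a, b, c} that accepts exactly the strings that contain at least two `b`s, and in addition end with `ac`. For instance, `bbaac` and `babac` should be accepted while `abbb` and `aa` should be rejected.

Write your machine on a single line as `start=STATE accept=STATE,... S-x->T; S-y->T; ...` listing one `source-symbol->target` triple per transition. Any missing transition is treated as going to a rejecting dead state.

start=q0; accept=q9,q11; q0-a->q1; q0-b->q2; q0-c->q0; q1-a->q1; q1-b->q2; q1-c->q3; q2-a->q4; q2-b->q5; q2-c->q2; q3-a->q1; q3-b->q2; q3-c->q0; q4-a->q4; q4-b->q5; q4-c->q6; q5-a->q7; q5-b->q8; q5-c->q5; q6-a->q4; q6-b->q5; q6-c->q2; q7-a->q7; q7-b->q8; q7-c->q9; q8-a->q10; q8-b->q8; q8-c->q8; q9-a->q7; q9-b->q8; q9-c->q5; q10-a->q10; q10-b->q8; q10-c->q11; q11-a->q10; q11-b->q8; q11-c->q8

Build one automaton per condition and run them in lockstep. The first has 4 states tracking the count of `b`s, saturating at 3; the second has 3 states tracking how much of the suffix `ac` has currently been matched. A product state is a pair (one from each), accepting exactly when both do.
12 states suffice.
          a    b    c  
>  q0     q1   q2   q0 
   q1     q1   q2   q3 
   q2     q4   q5   q2 
   q3     q1   q2   q0 
   q4     q4   q5   q6 
   q5     q7   q8   q5 
   q6     q4   q5   q2 
   q7     q7   q8   q9 
   q8    q10   q8   q8 
 * q9     q7   q8   q5 
   q10   q10   q8  q11 
 * q11   q10   q8   q8 
(> = start, * = accepting)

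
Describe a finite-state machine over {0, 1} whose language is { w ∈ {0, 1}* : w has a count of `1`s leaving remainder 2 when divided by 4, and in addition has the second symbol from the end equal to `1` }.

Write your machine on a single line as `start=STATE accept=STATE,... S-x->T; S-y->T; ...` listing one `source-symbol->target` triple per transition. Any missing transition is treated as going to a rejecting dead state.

Handle the two conditions separately and then intersect. The first has 4 states tracking the count of `1`s modulo 4; the second has 7 states tracking the last 2 symbols read. A product state is a pair (one from each), accepting exactly when both do. Equivalent product states are then merged.
An 8-state machine:
        0   1  
>  S0   S0  S1 
   S1   S2  S3 
   S2   S2  S4 
 * S3   S5  S6 
   S4   S5  S6 
 * S5   S7  S6 
   S6   S6  S0 
   S7   S7  S6 
(> = start, * = accepting)

start=S0; accept=S3,S5; S0-0->S0; S0-1->S1; S1-0->S2; S1-1->S3; S2-0->S2; S2-1->S4; S3-0->S5; S3-1->S6; S4-0->S5; S4-1->S6; S5-0->S7; S5-1->S6; S6-0->S6; S6-1->S0; S7-0->S7; S7-1->S6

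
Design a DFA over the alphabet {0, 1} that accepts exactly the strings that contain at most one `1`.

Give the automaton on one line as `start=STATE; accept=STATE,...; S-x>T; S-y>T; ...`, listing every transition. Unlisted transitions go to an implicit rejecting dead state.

Only the number of `1`s matters, and only up to 2. Make a chain q0 → q1 → q2 advanced by each `1` (with q2 absorbing); every other symbol self-loops. The accepting set is {q0, q1}.
With 3 states:
        0   1  
>* q0   q0  q1 
 * q1   q1  q2 
   q2   q2  q2 
(> = start, * = accepting)

start=q0; accept=q0,q1; q0-0>q0; q0-1>q1; q1-0>q1; q1-1>q2; q2-0>q2; q2-1>q2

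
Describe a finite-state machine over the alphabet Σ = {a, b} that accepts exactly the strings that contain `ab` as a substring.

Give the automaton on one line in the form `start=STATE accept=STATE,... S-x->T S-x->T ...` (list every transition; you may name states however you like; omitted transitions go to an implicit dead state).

start=q0 accept=q2 q0-a->q1 q0-b->q0 q1-a->q1 q1-b->q2 q2-a->q2 q2-b->q2

States q0..q1 record the length of the longest prefix of `ab` that matches the current input suffix. Reaching q2 means `ab` has been seen, and we stay there forever. Accept from q2.
3 states suffice.
        a   b  
>  q0   q1  q0 
   q1   q1  q2 
 * q2   q2  q2 
(> = start, * = accepting)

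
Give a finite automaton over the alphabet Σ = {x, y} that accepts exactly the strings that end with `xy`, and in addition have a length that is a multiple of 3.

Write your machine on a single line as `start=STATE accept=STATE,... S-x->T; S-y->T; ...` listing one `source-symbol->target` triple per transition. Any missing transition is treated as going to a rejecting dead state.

start=s0; accept=s4; s0-x->s1; s0-y->s1; s1-x->s2; s1-y->s3; s2-x->s0; s2-y->s4; s3-x->s0; s3-y->s0; s4-x->s1; s4-y->s1

Handle the two conditions separately and then intersect. The first has 3 states tracking how much of the suffix `xy` has currently been matched; the second has 3 states tracking the input length modulo 3. A product state is a pair (one from each), accepting exactly when both do. Equivalent product states are then merged.
A 5-state machine:
        x   y  
>  s0   s1  s1 
   s1   s2  s3 
   s2   s0  s4 
   s3   s0  s0 
 * s4   s1  s1 
(> = start, * = accepting)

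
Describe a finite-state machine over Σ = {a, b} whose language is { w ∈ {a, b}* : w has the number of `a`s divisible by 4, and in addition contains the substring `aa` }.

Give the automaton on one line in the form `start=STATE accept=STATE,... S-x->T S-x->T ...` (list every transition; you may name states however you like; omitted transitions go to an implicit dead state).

Handle the two conditions separately and then intersect. The first has 4 states tracking the count of `a`s modulo 4; the second has 3 states tracking whether and how much of `aa` has been seen. A product state is a pair (one from each), accepting exactly when both do.
          a    b  
>  S0     S1   S0 
   S1     S2   S3 
   S2     S4   S2 
   S3     S5   S3 
   S4     S6   S4 
   S5     S4   S7 
 * S6     S8   S6 
   S7     S9   S7 
   S8     S2   S8 
   S9     S6  S10 
   S10   S11  S10 
   S11    S8   S0 
(> = start, * = accepting)

start=S0 accept=S6 S0-a->S1 S0-b->S0 S1-a->S2 S1-b->S3 S2-a->S4 S2-b->S2 S3-a->S5 S3-b->S3 S4-a->S6 S4-b->S4 S5-a->S4 S5-b->S7 S6-a->S8 S6-b->S6 S7-a->S9 S7-b->S7 S8-a->S2 S8-b->S8 S9-a->S6 S9-b->S10 S10-a->S11 S10-b->S10 S11-a->S8 S11-b->S0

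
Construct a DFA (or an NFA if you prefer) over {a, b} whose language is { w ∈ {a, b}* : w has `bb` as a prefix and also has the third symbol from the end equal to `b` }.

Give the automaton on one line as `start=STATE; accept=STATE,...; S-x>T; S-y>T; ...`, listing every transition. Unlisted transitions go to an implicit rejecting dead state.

Handle the two conditions separately and then intersect. One (4 states) tracks whether the input so far still matches the prefix `bb`; the other (15 states) tracks the last 3 symbols read. Each combined state is a pair, one component from each; accept when both components accept.
A 23-state machine:
          a    b  
>  s0     s1   s2 
   s1     s3   s4 
   s2     s5   s6 
   s3     s7   s8 
   s4     s9  s10 
   s5    s11  s12 
   s6    s13  s14 
   s7     s7   s8 
   s8     s9  s10 
   s9    s11  s12 
   s10   s15  s16 
   s11    s7   s8 
   s12    s9  s10 
 * s13   s17  s18 
 * s14   s13  s14 
   s15   s11  s12 
   s16   s15  s16 
 * s17   s19  s20 
 * s18   s21  s22 
   s19   s19  s20 
   s20   s21  s22 
   s21   s17  s18 
   s22   s13  s14 
(> = start, * = accepting)

start=s0; accept=s13,s14,s17,s18; s0-a>s1; s0-b>s2; s1-a>s3; s1-b>s4; s2-a>s5; s2-b>s6; s3-a>s7; s3-b>s8; s4-a>s9; s4-b>s10; s5-a>s11; s5-b>s12; s6-a>s13; s6-b>s14; s7-a>s7; s7-b>s8; s8-a>s9; s8-b>s10; s9-a>s11; s9-b>s12; s10-a>s15; s10-b>s16; s11-a>s7; s11-b>s8; s12-a>s9; s12-b>s10; s13-a>s17; s13-b>s18; s14-a>s13; s14-b>s14; s15-a>s11; s15-b>s12; s16-a>s15; s16-b>s16; s17-a>s19; s17-b>s20; s18-a>s21; s18-b>s22; s19-a>s19; s19-b>s20; s20-a>s21; s20-b>s22; s21-a>s17; s21-b>s18; s22-a>s13; s22-b>s14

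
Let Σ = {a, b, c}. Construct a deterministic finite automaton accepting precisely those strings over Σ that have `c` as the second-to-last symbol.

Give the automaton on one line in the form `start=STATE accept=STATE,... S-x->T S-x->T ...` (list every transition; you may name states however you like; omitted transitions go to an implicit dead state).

start=s0 accept=s10,s11,s12 s0-a->s1 s0-b->s2 s0-c->s3 s1-a->s4 s1-b->s5 s1-c->s6 s2-a->s7 s2-b->s8 s2-c->s9 s3-a->s10 s3-b->s11 s3-c->s12 s4-a->s4 s4-b->s5 s4-c->s6 s5-a->s7 s5-b->s8 s5-c->s9 s6-a->s10 s6-b->s11 s6-c->s12 s7-a->s4 s7-b->s5 s7-c->s6 s8-a->s7 s8-b->s8 s8-c->s9 s9-a->s10 s9-b->s11 s9-c->s12 s10-a->s4 s10-b->s5 s10-c->s6 s11-a->s7 s11-b->s8 s11-c->s9 s12-a->s10 s12-b->s11 s12-c->s12

Because acceptance depends on a position counted from the end, the machine has to buffer the most recent 2 symbols. Make each state the string of the last up-to-2 symbols read; on input `x` shift the window left and append `x`. Accept when the buffered window has length 2 and begins with `c`.
          a    b    c  
>  s0     s1   s2   s3 
   s1     s4   s5   s6 
   s2     s7   s8   s9 
   s3    s10  s11  s12 
   s4     s4   s5   s6 
   s5     s7   s8   s9 
   s6    s10  s11  s12 
   s7     s4   s5   s6 
   s8     s7   s8   s9 
   s9    s10  s11  s12 
 * s10    s4   s5   s6 
 * s11    s7   s8   s9 
 * s12   s10  s11  s12 
(> = start, * = accepting)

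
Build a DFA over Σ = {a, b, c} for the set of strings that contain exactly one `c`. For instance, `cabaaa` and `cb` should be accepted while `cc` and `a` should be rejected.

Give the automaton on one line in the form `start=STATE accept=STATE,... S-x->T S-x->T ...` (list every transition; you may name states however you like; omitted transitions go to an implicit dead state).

Only the number of `c`s matters, and only up to 2. Make a chain s0 → s1 → s2 advanced by each `c` (with s2 absorbing); every other symbol self-loops. The accepting set is {s1}.
A 3-state machine:
        a   b   c  
>  s0   s0  s0  s1 
 * s1   s1  s1  s2 
   s2   s2  s2  s2 
(> = start, * = accepting)

start=s0 accept=s1 s0-a->s0 s0-b->s0 s0-c->s1 s1-a->s1 s1-b->s1 s1-c->s2 s2-a->s2 s2-b->s2 s2-c->s2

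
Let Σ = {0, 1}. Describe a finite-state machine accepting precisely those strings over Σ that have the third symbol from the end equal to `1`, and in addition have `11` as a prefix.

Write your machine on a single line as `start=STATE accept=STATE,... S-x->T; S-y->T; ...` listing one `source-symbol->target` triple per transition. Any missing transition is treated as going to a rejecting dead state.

Handle the two conditions separately and then intersect. One (15 states) tracks the last 3 symbols read; the other (4 states) tracks whether the input so far still matches the prefix `11`. Each combined state is a pair, one component from each; accept when both components accept. Equivalent product states are then merged.
          0    1  
>  S0     S1   S2 
   S1     S1   S1 
   S2     S1   S3 
   S3     S4   S5 
 * S4     S6   S7 
 * S5     S4   S5 
 * S6     S8   S9 
 * S7    S10   S3 
   S8     S8   S9 
   S9    S10   S3 
   S10    S6   S7 
(> = start, * = accepting)

start=S0; accept=S4,S5,S6,S7; S0-0->S1; S0-1->S2; S1-0->S1; S1-1->S1; S2-0->S1; S2-1->S3; S3-0->S4; S3-1->S5; S4-0->S6; S4-1->S7; S5-0->S4; S5-1->S5; S6-0->S8; S6-1->S9; S7-0->S10; S7-1->S3; S8-0->S8; S8-1->S9; S9-0->S10; S9-1->S3; S10-0->S6; S10-1->S7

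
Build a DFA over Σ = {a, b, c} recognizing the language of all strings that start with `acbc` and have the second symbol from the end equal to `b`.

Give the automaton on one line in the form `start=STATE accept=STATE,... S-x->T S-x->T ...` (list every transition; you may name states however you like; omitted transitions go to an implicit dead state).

Handle the two conditions separately and then intersect. One (6 states) tracks whether the input so far still matches the prefix `acbc`; the other (13 states) tracks the last 2 symbols read. Each combined state is a pair, one component from each; accept when both components accept. Minimizing collapses redundant product states.
A 9-state machine:
        a   b   c  
>  q0   q1  q2  q2 
   q1   q2  q2  q3 
   q2   q2  q2  q2 
   q3   q2  q4  q2 
   q4   q2  q2  q5 
 * q5   q6  q7  q6 
   q6   q6  q7  q6 
   q7   q5  q8  q5 
 * q8   q5  q8  q5 
(> = start, * = accepting)

start=q0 accept=q5,q8 q0-a->q1 q0-b->q2 q0-c->q2 q1-a->q2 q1-b->q2 q1-c->q3 q2-a->q2 q2-b->q2 q2-c->q2 q3-a->q2 q3-b->q4 q3-c->q2 q4-a->q2 q4-b->q2 q4-c->q5 q5-a->q6 q5-b->q7 q5-c->q6 q6-a->q6 q6-b->q7 q6-c->q6 q7-a->q5 q7-b->q8 q7-c->q5 q8-a->q5 q8-b->q8 q8-c->q5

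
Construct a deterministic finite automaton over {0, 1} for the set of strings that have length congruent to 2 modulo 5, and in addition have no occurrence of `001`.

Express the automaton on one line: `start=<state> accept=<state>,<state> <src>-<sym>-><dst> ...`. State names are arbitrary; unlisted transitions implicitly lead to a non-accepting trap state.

start=A accept=D,E,F A-0->B A-1->C B-0->D B-1->E C-0->F C-1->E D-0->G D-1->H E-0->I E-1->J F-0->G F-1->J G-0->K G-1->L H-0->L H-1->L I-0->K I-1->M J-0->N J-1->M K-0->O K-1->P L-0->P L-1->P M-0->Q M-1->A N-0->O N-1->A O-0->R O-1->S P-0->S P-1->S Q-0->R Q-1->C R-0->D R-1->T S-0->T S-1->T T-0->H T-1->H

Build one automaton per condition and run them in lockstep. One (5 states) tracks the input length modulo 5; the other (4 states) tracks partial matches of the forbidden pattern `001`. Each combined state is a pair, one component from each; accept when both components accept.
       0  1 
>  A   B  C 
   B   D  E 
   C   F  E 
 * D   G  H 
 * E   I  J 
 * F   G  J 
   G   K  L 
   H   L  L 
   I   K  M 
   J   N  M 
   K   O  P 
   L   P  P 
   M   Q  A 
   N   O  A 
   O   R  S 
   P   S  S 
   Q   R  C 
   R   D  T 
   S   T  T 
   T   H  H 
(> = start, * = accepting)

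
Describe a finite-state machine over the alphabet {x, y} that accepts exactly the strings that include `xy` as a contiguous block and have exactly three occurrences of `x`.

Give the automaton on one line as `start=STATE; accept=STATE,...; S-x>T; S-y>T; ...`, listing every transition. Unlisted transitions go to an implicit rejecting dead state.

start=q0; accept=q7; q0-x>q1; q0-y>q0; q1-x>q2; q1-y>q3; q2-x>q4; q2-y>q5; q3-x>q5; q3-y>q3; q4-x>q6; q4-y>q7; q5-x>q7; q5-y>q5; q6-x>q6; q6-y>q6; q7-x>q6; q7-y>q7

Build one automaton per condition and run them in lockstep. The first has 3 states tracking whether and how much of `xy` has been seen; the second has 5 states tracking the count of `x`s, saturating at 4. A product state is a pair (one from each), accepting exactly when both do. Minimizing collapses redundant product states.
8 states suffice.
        x   y  
>  q0   q1  q0 
   q1   q2  q3 
   q2   q4  q5 
   q3   q5  q3 
   q4   q6  q7 
   q5   q7  q5 
   q6   q6  q6 
 * q7   q6  q7 
(> = start, * = accepting)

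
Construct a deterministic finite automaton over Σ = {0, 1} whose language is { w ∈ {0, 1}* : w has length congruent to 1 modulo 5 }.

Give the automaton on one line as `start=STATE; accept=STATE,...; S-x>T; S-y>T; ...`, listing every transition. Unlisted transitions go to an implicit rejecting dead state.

start=q0; accept=q1; q0-0>q1; q0-1>q1; q1-0>q2; q1-1>q2; q2-0>q3; q2-1>q3; q3-0>q4; q3-1>q4; q4-0>q0; q4-1>q0

Count input length modulo 5: every symbol advances one step around the cycle q0 → q1 → q2 → q3 → q4 → q0. Accept at q1.
A 5-state machine:
        0   1  
>  q0   q1  q1 
 * q1   q2  q2 
   q2   q3  q3 
   q3   q4  q4 
   q4   q0  q0 
(> = start, * = accepting)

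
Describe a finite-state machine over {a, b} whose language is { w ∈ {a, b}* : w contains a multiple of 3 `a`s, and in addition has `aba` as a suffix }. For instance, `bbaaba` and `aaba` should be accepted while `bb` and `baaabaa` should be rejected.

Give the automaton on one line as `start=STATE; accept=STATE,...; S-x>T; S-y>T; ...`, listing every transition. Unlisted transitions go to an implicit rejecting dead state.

Build one automaton per condition and run them in lockstep. One (3 states) tracks the count of `a`s modulo 3; the other (4 states) tracks how much of the suffix `aba` has currently been matched. Each combined state is a pair, one component from each; accept when both components accept.
          a    b  
>  s0     s1   s0 
   s1     s2   s3 
   s2     s4   s5 
   s3     s6   s7 
   s4     s1   s8 
   s5     s9  s10 
   s6     s4   s5 
   s7     s2   s7 
   s8    s11   s0 
 * s9     s1   s8 
   s10    s4  s10 
   s11    s2   s3 
(> = start, * = accepting)

start=s0; accept=s9; s0-a>s1; s0-b>s0; s1-a>s2; s1-b>s3; s2-a>s4; s2-b>s5; s3-a>s6; s3-b>s7; s4-a>s1; s4-b>s8; s5-a>s9; s5-b>s10; s6-a>s4; s6-b>s5; s7-a>s2; s7-b>s7; s8-a>s11; s8-b>s0; s9-a>s1; s9-b>s8; s10-a>s4; s10-b>s10; s11-a>s2; s11-b>s3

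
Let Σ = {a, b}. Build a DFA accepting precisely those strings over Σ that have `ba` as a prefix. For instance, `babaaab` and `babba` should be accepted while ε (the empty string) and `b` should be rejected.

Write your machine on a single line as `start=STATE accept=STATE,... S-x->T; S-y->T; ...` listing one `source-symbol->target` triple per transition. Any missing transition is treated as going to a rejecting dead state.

Walk along `ba` while the input agrees: from q0 take `b` to q1, and so on. Any deviation drops to the rejecting sink q3. Once q2 is reached the prefix is confirmed and every continuation is accepted.
        a   b  
>  q0   q3  q1 
   q1   q2  q3 
 * q2   q2  q2 
   q3   q3  q3 
(> = start, * = accepting)

start=q0; accept=q2; q0-a->q3; q0-b->q1; q1-a->q2; q1-b->q3; q2-a->q2; q2-b->q2; q3-a->q3; q3-b->q3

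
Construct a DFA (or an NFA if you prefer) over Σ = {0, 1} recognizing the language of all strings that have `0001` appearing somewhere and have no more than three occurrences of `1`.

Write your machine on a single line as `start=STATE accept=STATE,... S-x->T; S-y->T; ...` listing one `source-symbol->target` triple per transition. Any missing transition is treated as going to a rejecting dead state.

Build one automaton per condition and run them in lockstep. One (5 states) tracks whether and how much of `0001` has been seen; the other (5 states) tracks the count of `1`s, saturating at 4. Each combined state is a pair, one component from each; accept when both components accept. Minimizing collapses redundant product states.
A 16-state machine:
          0    1  
>  s0     s1   s2 
   s1     s3   s2 
   s2     s4   s5 
   s3     s6   s2 
   s4     s7   s5 
   s5     s8   s9 
   s6     s6  s10 
   s7    s11   s5 
   s8    s12   s9 
   s9     s9   s9 
 * s10   s10  s13 
   s11   s11  s13 
   s12   s14   s9 
 * s13   s13  s15 
   s14   s14  s15 
 * s15   s15   s9 
(> = start, * = accepting)

start=s0; accept=s10,s13,s15; s0-0->s1; s0-1->s2; s1-0->s3; s1-1->s2; s2-0->s4; s2-1->s5; s3-0->s6; s3-1->s2; s4-0->s7; s4-1->s5; s5-0->s8; s5-1->s9; s6-0->s6; s6-1->s10; s7-0->s11; s7-1->s5; s8-0->s12; s8-1->s9; s9-0->s9; s9-1->s9; s10-0->s10; s10-1->s13; s11-0->s11; s11-1->s13; s12-0->s14; s12-1->s9; s13-0->s13; s13-1->s15; s14-0->s14; s14-1->s15; s15-0->s15; s15-1->s9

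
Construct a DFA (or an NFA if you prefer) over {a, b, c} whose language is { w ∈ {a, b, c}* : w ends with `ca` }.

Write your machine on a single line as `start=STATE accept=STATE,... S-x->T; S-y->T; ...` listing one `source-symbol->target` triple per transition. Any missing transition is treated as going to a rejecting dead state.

start=q0; accept=q2; q0-a->q0; q0-b->q0; q0-c->q1; q1-a->q2; q1-b->q0; q1-c->q1; q2-a->q0; q2-b->q0; q2-c->q1

Remember how much of `ca` the current input suffix matches. State q0 means no match yet; q1 means the last symbol is `c`; q2 means the last 2 symbols are `ca`. Only q2 accepts. On a mismatch, fall back to the longest proper suffix that is still a prefix of `ca`.
        a   b   c  
>  q0   q0  q0  q1 
   q1   q2  q0  q1 
 * q2   q0  q0  q1 
(> = start, * = accepting)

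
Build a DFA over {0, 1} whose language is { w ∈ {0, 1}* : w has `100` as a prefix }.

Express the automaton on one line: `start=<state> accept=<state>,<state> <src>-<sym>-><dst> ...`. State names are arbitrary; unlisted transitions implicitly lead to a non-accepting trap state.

start=A accept=D A-0->E A-1->B B-0->C B-1->E C-0->D C-1->E D-0->D D-1->D E-0->E E-1->E

Walk along `100` while the input agrees: from A take `1` to B, and so on. Any deviation drops to the rejecting sink E. Once D is reached the prefix is confirmed and every continuation is accepted.
With 5 states:
       0  1 
>  A   E  B 
   B   C  E 
   C   D  E 
 * D   D  D 
   E   E  E 
(> = start, * = accepting)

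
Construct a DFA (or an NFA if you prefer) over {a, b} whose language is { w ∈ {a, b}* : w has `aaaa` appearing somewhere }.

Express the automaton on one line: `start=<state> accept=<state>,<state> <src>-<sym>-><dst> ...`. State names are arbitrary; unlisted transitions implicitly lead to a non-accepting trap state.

start=q0 accept=q4 q0-a->q1 q0-b->q0 q1-a->q2 q1-b->q0 q2-a->q3 q2-b->q0 q3-a->q4 q3-b->q0 q4-a->q4 q4-b->q4

Track how much of `aaaa` has been matched so far: state q0 is no progress, q4 is the absorbing accept state reached once `aaaa` has occurred. Intermediate states record partial matches; on a mismatch, fall back to the longest reusable overlap.
        a   b  
>  q0   q1  q0 
   q1   q2  q0 
   q2   q3  q0 
   q3   q4  q0 
 * q4   q4  q4 
(> = start, * = accepting)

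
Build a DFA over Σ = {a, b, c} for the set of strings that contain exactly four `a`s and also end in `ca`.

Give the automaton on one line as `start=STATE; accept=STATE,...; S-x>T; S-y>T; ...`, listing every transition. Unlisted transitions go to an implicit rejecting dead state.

start=s0; accept=s6; s0-a>s1; s0-b>s0; s0-c>s0; s1-a>s2; s1-b>s1; s1-c>s1; s2-a>s3; s2-b>s2; s2-c>s2; s3-a>s4; s3-b>s3; s3-c>s5; s4-a>s4; s4-b>s4; s4-c>s4; s5-a>s6; s5-b>s3; s5-c>s5; s6-a>s4; s6-b>s4; s6-c>s4

Handle the two conditions separately and then intersect. One (6 states) tracks the count of `a`s, saturating at 5; the other (3 states) tracks how much of the suffix `ca` has currently been matched. Each combined state is a pair, one component from each; accept when both components accept. After merging equivalent states the machine shrinks.
        a   b   c  
>  s0   s1  s0  s0 
   s1   s2  s1  s1 
   s2   s3  s2  s2 
   s3   s4  s3  s5 
   s4   s4  s4  s4 
   s5   s6  s3  s5 
 * s6   s4  s4  s4 
(> = start, * = accepting)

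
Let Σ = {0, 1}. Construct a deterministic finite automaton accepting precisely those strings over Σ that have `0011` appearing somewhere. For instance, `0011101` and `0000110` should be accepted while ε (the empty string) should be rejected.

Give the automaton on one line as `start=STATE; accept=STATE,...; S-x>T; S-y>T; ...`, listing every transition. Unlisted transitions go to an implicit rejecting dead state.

Track how much of `0011` has been matched so far: state A is no progress, E is the absorbing accept state reached once `0011` has occurred. Intermediate states record partial matches; on a mismatch, fall back to the longest reusable overlap.
5 states suffice.
       0  1 
>  A   B  A 
   B   C  A 
   C   C  D 
   D   B  E 
 * E   E  E 
(> = start, * = accepting)

start=A; accept=E; A-0>B; A-1>A; B-0>C; B-1>A; C-0>C; C-1>D; D-0>B; D-1>E; E-0>E; E-1>E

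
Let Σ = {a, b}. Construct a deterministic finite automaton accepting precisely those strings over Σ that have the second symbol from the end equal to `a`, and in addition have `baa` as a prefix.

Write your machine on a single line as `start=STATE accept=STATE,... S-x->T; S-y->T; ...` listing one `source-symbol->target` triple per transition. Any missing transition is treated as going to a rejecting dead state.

start=q0; accept=q4,q5; q0-a->q1; q0-b->q2; q1-a->q1; q1-b->q1; q2-a->q3; q2-b->q1; q3-a->q4; q3-b->q1; q4-a->q4; q4-b->q5; q5-a->q6; q5-b->q7; q6-a->q4; q6-b->q5; q7-a->q6; q7-b->q7

Handle the two conditions separately and then intersect. One (7 states) tracks the last 2 symbols read; the other (5 states) tracks whether the input so far still matches the prefix `baa`. Each combined state is a pair, one component from each; accept when both components accept. After merging equivalent states the machine shrinks.
        a   b  
>  q0   q1  q2 
   q1   q1  q1 
   q2   q3  q1 
   q3   q4  q1 
 * q4   q4  q5 
 * q5   q6  q7 
   q6   q4  q5 
   q7   q6  q7 
(> = start, * = accepting)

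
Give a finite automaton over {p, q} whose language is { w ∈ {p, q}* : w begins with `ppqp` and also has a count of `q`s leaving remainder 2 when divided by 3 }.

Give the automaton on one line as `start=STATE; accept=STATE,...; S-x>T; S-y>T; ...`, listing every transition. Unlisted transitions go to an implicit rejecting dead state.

Run two small machines in parallel and take their product. The first has 6 states tracking whether the input so far still matches the prefix `ppqp`; the second has 3 states tracking the count of `q`s modulo 3. A product state is a pair (one from each), accepting exactly when both do.
With 10 states:
        p   q  
>  S0   S1  S2 
   S1   S3  S2 
   S2   S2  S4 
   S3   S5  S6 
   S4   S4  S5 
   S5   S5  S2 
   S6   S7  S4 
   S7   S7  S8 
 * S8   S8  S9 
   S9   S9  S7 
(> = start, * = accepting)

start=S0; accept=S8; S0-p>S1; S0-q>S2; S1-p>S3; S1-q>S2; S2-p>S2; S2-q>S4; S3-p>S5; S3-q>S6; S4-p>S4; S4-q>S5; S5-p>S5; S5-q>S2; S6-p>S7; S6-q>S4; S7-p>S7; S7-q>S8; S8-p>S8; S8-q>S9; S9-p>S9; S9-q>S7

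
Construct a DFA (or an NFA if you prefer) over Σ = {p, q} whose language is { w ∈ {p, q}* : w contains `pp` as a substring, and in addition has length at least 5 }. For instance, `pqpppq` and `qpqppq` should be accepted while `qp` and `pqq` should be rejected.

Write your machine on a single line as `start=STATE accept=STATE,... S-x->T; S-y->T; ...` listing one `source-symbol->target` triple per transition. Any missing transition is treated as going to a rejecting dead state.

Build one automaton per condition and run them in lockstep. The first has 3 states tracking whether and how much of `pp` has been seen; the second has 7 states tracking the input length, saturating at 6. A product state is a pair (one from each), accepting exactly when both do.
With 18 states:
          p    q  
>  S0     S1   S2 
   S1     S3   S4 
   S2     S5   S4 
   S3     S6   S6 
   S4     S7   S8 
   S5     S6   S8 
   S6     S9   S9 
   S7     S9  S10 
   S8    S11  S10 
   S9    S12  S12 
   S10   S13  S14 
   S11   S12  S14 
 * S12   S15  S15 
   S13   S15  S16 
   S14   S17  S16 
 * S15   S15  S15 
   S16   S17  S16 
   S17   S15  S16 
(> = start, * = accepting)

start=S0; accept=S12,S15; S0-p->S1; S0-q->S2; S1-p->S3; S1-q->S4; S2-p->S5; S2-q->S4; S3-p->S6; S3-q->S6; S4-p->S7; S4-q->S8; S5-p->S6; S5-q->S8; S6-p->S9; S6-q->S9; S7-p->S9; S7-q->S10; S8-p->S11; S8-q->S10; S9-p->S12; S9-q->S12; S10-p->S13; S10-q->S14; S11-p->S12; S11-q->S14; S12-p->S15; S12-q->S15; S13-p->S15; S13-q->S16; S14-p->S17; S14-q->S16; S15-p->S15; S15-q->S15; S16-p->S17; S16-q->S16; S17-p->S15; S17-q->S16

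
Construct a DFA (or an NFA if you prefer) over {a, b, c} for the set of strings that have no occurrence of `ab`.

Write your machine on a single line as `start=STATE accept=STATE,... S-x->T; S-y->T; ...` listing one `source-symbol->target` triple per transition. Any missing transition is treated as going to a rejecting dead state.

start=q0; accept=q0,q1; q0-a->q1; q0-b->q0; q0-c->q0; q1-a->q1; q1-b->q2; q1-c->q0; q2-a->q2; q2-b->q2; q2-c->q2

Track partial matches of the forbidden pattern `ab`. State q2 is a dead state reached once `ab` has occurred; every other state accepts. q0 means no part of `ab` is currently matched.
3 states suffice.
        a   b   c  
>* q0   q1  q0  q0 
 * q1   q1  q2  q0 
   q2   q2  q2  q2 
(> = start, * = accepting)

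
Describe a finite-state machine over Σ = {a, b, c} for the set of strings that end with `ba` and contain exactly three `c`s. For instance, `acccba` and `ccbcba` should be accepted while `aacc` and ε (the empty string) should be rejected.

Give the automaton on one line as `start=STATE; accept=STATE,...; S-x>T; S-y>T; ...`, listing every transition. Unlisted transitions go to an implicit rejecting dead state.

start=s0; accept=s6; s0-a>s0; s0-b>s0; s0-c>s1; s1-a>s1; s1-b>s1; s1-c>s2; s2-a>s2; s2-b>s2; s2-c>s3; s3-a>s3; s3-b>s4; s3-c>s5; s4-a>s6; s4-b>s4; s4-c>s5; s5-a>s5; s5-b>s5; s5-c>s5; s6-a>s3; s6-b>s4; s6-c>s5

Handle the two conditions separately and then intersect. The first has 3 states tracking how much of the suffix `ba` has currently been matched; the second has 5 states tracking the count of `c`s, saturating at 4. A product state is a pair (one from each), accepting exactly when both do. Equivalent product states are then merged.
        a   b   c  
>  s0   s0  s0  s1 
   s1   s1  s1  s2 
   s2   s2  s2  s3 
   s3   s3  s4  s5 
   s4   s6  s4  s5 
   s5   s5  s5  s5 
 * s6   s3  s4  s5 
(> = start, * = accepting)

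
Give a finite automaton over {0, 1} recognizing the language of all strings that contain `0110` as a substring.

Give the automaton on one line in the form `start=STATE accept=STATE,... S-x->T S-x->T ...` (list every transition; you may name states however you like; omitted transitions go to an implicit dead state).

start=S0 accept=S4 S0-0->S1 S0-1->S0 S1-0->S1 S1-1->S2 S2-0->S1 S2-1->S3 S3-0->S4 S3-1->S0 S4-0->S4 S4-1->S4

States S0..S3 record the length of the longest prefix of `0110` that matches the current input suffix. Reaching S4 means `0110` has been seen, and we stay there forever. Accept from S4.
A 5-state machine:
        0   1  
>  S0   S1  S0 
   S1   S1  S2 
   S2   S1  S3 
   S3   S4  S0 
 * S4   S4  S4 
(> = start, * = accepting)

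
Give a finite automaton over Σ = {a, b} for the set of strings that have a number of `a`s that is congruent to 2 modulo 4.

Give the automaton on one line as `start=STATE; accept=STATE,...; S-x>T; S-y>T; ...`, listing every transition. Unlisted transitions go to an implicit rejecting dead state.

The only thing that matters is how many `a`s have appeared, reduced mod 4. Use one state per residue: q0 for 0, …, q3 for 3. Reading `a` moves to the next residue; anything else stays put. q2 is accepting.
A 4-state machine:
        a   b  
>  q0   q1  q0 
   q1   q2  q1 
 * q2   q3  q2 
   q3   q0  q3 
(> = start, * = accepting)

start=q0; accept=q2; q0-a>q1; q0-b>q0; q1-a>q2; q1-b>q1; q2-a>q3; q2-b>q2; q3-a>q0; q3-b>q3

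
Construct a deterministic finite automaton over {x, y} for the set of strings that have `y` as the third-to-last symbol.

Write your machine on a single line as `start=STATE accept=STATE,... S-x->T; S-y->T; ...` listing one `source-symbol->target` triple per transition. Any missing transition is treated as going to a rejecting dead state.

Because acceptance depends on a position counted from the end, the machine has to buffer the most recent 3 symbols. Make each state the string of the last up-to-3 symbols read; on input `x` shift the window left and append `x`. Accept when the buffered window has length 3 and begins with `y`.
With 15 states:
          x    y  
>  S0     S1   S2 
   S1     S3   S4 
   S2     S5   S6 
   S3     S7   S8 
   S4     S9  S10 
   S5    S11  S12 
   S6    S13  S14 
   S7     S7   S8 
   S8     S9  S10 
   S9    S11  S12 
   S10   S13  S14 
 * S11    S7   S8 
 * S12    S9  S10 
 * S13   S11  S12 
 * S14   S13  S14 
(> = start, * = accepting)

start=S0; accept=S11,S12,S13,S14; S0-x->S1; S0-y->S2; S1-x->S3; S1-y->S4; S2-x->S5; S2-y->S6; S3-x->S7; S3-y->S8; S4-x->S9; S4-y->S10; S5-x->S11; S5-y->S12; S6-x->S13; S6-y->S14; S7-x->S7; S7-y->S8; S8-x->S9; S8-y->S10; S9-x->S11; S9-y->S12; S10-x->S13; S10-y->S14; S11-x->S7; S11-y->S8; S12-x->S9; S12-y->S10; S13-x->S11; S13-y->S12; S14-x->S13; S14-y->S14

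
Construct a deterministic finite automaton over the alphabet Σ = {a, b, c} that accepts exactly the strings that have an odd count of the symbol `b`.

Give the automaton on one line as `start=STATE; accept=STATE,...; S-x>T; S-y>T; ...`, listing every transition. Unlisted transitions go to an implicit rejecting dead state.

start=q0; accept=q1; q0-a>q0; q0-b>q1; q0-c>q0; q1-a>q1; q1-b>q0; q1-c>q1

Keep the running count of `b`s modulo 2: each `b` advances along the cycle q0 → q1 → q0 while other symbols loop. Accept at q1.
2 states suffice.
        a   b   c  
>  q0   q0  q1  q0 
 * q1   q1  q0  q1 
(> = start, * = accepting)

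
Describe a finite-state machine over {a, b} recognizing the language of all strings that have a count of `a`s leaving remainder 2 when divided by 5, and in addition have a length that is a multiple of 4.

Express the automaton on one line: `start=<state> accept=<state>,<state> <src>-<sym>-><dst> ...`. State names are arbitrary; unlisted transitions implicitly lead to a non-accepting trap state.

Run two small machines in parallel and take their product. The first has 5 states tracking the count of `a`s modulo 5; the second has 4 states tracking the input length modulo 4. A product state is a pair (one from each), accepting exactly when both do.
          a    b  
>  q0     q1   q2 
   q1     q3   q4 
   q2     q4   q5 
   q3     q6   q7 
   q4     q7   q8 
   q5     q8   q9 
   q6    q10  q11 
   q7    q11  q12 
   q8    q12  q13 
   q9    q13   q0 
   q10    q2  q14 
   q11   q14  q15 
 * q12   q15  q16 
   q13   q16   q1 
   q14    q5  q17 
   q15   q17  q18 
   q16   q18   q3 
   q17    q9  q19 
   q18   q19   q6 
   q19    q0  q10 
(> = start, * = accepting)

start=q0 accept=q12 q0-a->q1 q0-b->q2 q1-a->q3 q1-b->q4 q2-a->q4 q2-b->q5 q3-a->q6 q3-b->q7 q4-a->q7 q4-b->q8 q5-a->q8 q5-b->q9 q6-a->q10 q6-b->q11 q7-a->q11 q7-b->q12 q8-a->q12 q8-b->q13 q9-a->q13 q9-b->q0 q10-a->q2 q10-b->q14 q11-a->q14 q11-b->q15 q12-a->q15 q12-b->q16 q13-a->q16 q13-b->q1 q14-a->q5 q14-b->q17 q15-a->q17 q15-b->q18 q16-a->q18 q16-b->q3 q17-a->q9 q17-b->q19 q18-a->q19 q18-b->q6 q19-a->q0 q19-b->q10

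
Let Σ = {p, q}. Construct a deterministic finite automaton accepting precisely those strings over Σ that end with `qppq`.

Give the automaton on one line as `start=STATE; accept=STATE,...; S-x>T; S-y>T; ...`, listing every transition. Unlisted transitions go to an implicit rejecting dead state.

start=S0; accept=S4; S0-p>S0; S0-q>S1; S1-p>S2; S1-q>S1; S2-p>S3; S2-q>S1; S3-p>S0; S3-q>S4; S4-p>S2; S4-q>S1

Remember how much of `qppq` the current input suffix matches. State S0 means no match yet; S1 means the last symbol is `q`; S2 means the last 2 symbols are `qp`; S3 means the last 3 symbols are `qpp`; S4 means the last 4 symbols are `qppq`. Only S4 accepts. On a mismatch, fall back to the longest proper suffix that is still a prefix of `qppq`.
With 5 states:
        p   q  
>  S0   S0  S1 
   S1   S2  S1 
   S2   S3  S1 
   S3   S0  S4 
 * S4   S2  S1 
(> = start, * = accepting)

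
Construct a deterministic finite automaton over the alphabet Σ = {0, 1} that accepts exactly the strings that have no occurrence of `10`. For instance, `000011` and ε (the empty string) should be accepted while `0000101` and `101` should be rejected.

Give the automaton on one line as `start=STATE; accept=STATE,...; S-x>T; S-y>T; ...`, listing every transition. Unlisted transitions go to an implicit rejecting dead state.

Track partial matches of the forbidden pattern `10`. State S2 is a dead state reached once `10` has occurred; every other state accepts. S0 means no part of `10` is currently matched.
With 3 states:
        0   1  
>* S0   S0  S1 
 * S1   S2  S1 
   S2   S2  S2 
(> = start, * = accepting)

start=S0; accept=S0,S1; S0-0>S0; S0-1>S1; S1-0>S2; S1-1>S1; S2-0>S2; S2-1>S2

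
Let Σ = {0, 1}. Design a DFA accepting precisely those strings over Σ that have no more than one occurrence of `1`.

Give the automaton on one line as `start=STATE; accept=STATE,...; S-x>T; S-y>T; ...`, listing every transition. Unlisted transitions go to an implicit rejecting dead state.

start=A; accept=A,B; A-0>A; A-1>B; B-0>B; B-1>C; C-0>C; C-1>C

Count `1`s, saturating at 2: state A means no `1` yet, B means one `1` seen, C means more than one. Each `1` increments (capped at C); other symbols loop. Accept from {A, B}.
With 3 states:
       0  1 
>* A   A  B 
 * B   B  C 
   C   C  C 
(> = start, * = accepting)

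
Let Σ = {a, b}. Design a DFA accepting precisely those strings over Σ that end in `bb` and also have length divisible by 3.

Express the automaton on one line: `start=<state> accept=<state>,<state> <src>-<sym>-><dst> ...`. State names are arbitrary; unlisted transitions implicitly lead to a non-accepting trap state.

start=q0 accept=q7 q0-a->q1 q0-b->q2 q1-a->q3 q1-b->q4 q2-a->q3 q2-b->q5 q3-a->q0 q3-b->q6 q4-a->q0 q4-b->q7 q5-a->q0 q5-b->q7 q6-a->q1 q6-b->q8 q7-a->q1 q7-b->q8 q8-a->q3 q8-b->q5

Run two small machines in parallel and take their product. One (3 states) tracks how much of the suffix `bb` has currently been matched; the other (3 states) tracks the input length modulo 3. Each combined state is a pair, one component from each; accept when both components accept.
A 9-state machine:
        a   b  
>  q0   q1  q2 
   q1   q3  q4 
   q2   q3  q5 
   q3   q0  q6 
   q4   q0  q7 
   q5   q0  q7 
   q6   q1  q8 
 * q7   q1  q8 
   q8   q3  q5 
(> = start, * = accepting)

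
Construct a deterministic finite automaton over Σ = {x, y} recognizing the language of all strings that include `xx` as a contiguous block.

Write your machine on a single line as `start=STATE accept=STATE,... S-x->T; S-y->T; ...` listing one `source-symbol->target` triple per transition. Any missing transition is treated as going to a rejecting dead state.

start=q0; accept=q2; q0-x->q1; q0-y->q0; q1-x->q2; q1-y->q0; q2-x->q2; q2-y->q2

States q0..q1 record the length of the longest prefix of `xx` that matches the current input suffix. Reaching q2 means `xx` has been seen, and we stay there forever. Accept from q2.
With 3 states:
        x   y  
>  q0   q1  q0 
   q1   q2  q0 
 * q2   q2  q2 
(> = start, * = accepting)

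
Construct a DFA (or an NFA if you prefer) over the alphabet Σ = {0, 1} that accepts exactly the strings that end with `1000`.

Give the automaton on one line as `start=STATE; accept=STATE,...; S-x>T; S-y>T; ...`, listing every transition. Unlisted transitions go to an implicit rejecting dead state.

start=q0; accept=q4; q0-0>q0; q0-1>q1; q1-0>q2; q1-1>q1; q2-0>q3; q2-1>q1; q3-0>q4; q3-1>q1; q4-0>q0; q4-1>q1

Let each state record the length of the longest suffix of the input read so far that is also a prefix of `1000`. q1 means the last symbol is `1`; q2 means the last 2 symbols are `10`; q3 means the last 3 symbols are `100`; q4 means the last 4 symbols are `1000`. Accept only at q4, where the string currently ends in `1000`.
A 5-state machine:
        0   1  
>  q0   q0  q1 
   q1   q2  q1 
   q2   q3  q1 
   q3   q4  q1 
 * q4   q0  q1 
(> = start, * = accepting)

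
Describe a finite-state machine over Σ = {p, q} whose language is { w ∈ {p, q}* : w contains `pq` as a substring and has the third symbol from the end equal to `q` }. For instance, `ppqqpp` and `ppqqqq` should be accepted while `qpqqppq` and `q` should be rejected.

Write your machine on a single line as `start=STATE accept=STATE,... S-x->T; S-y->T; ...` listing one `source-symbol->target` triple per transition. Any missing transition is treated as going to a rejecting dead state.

Build one automaton per condition and run them in lockstep. One (3 states) tracks whether and how much of `pq` has been seen; the other (15 states) tracks the last 3 symbols read. Each combined state is a pair, one component from each; accept when both components accept. Equivalent product states are then merged.
With 11 states:
       p  q 
>  A   B  C 
   B   B  D 
   C   E  C 
   D   F  G 
   E   B  H 
   F   I  H 
   G   J  K 
 * H   F  G 
 * I   B  D 
 * J   I  H 
 * K   J  K 
(> = start, * = accepting)

start=A; accept=H,I,J,K; A-p->B; A-q->C; B-p->B; B-q->D; C-p->E; C-q->C; D-p->F; D-q->G; E-p->B; E-q->H; F-p->I; F-q->H; G-p->J; G-q->K; H-p->F; H-q->G; I-p->B; I-q->D; J-p->I; J-q->H; K-p->J; K-q->K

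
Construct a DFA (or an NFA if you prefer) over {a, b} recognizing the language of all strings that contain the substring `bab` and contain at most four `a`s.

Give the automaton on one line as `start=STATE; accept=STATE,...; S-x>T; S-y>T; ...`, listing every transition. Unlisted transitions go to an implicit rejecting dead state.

start=q0; accept=q9,q13,q17,q20; q0-a>q1; q0-b>q2; q1-a>q3; q1-b>q4; q2-a>q5; q2-b>q2; q3-a>q6; q3-b>q7; q4-a>q8; q4-b>q4; q5-a>q3; q5-b>q9; q6-a>q10; q6-b>q11; q7-a>q12; q7-b>q7; q8-a>q6; q8-b>q13; q9-a>q13; q9-b>q9; q10-a>q14; q10-b>q15; q11-a>q16; q11-b>q11; q12-a>q10; q12-b>q17; q13-a>q17; q13-b>q13; q14-a>q14; q14-b>q18; q15-a>q19; q15-b>q15; q16-a>q14; q16-b>q20; q17-a>q20; q17-b>q17; q18-a>q19; q18-b>q18; q19-a>q14; q19-b>q21; q20-a>q21; q20-b>q20; q21-a>q21; q21-b>q21

Build one automaton per condition and run them in lockstep. One (4 states) tracks whether and how much of `bab` has been seen; the other (6 states) tracks the count of `a`s, saturating at 5. Each combined state is a pair, one component from each; accept when both components accept.
A 22-state machine:
          a    b  
>  q0     q1   q2 
   q1     q3   q4 
   q2     q5   q2 
   q3     q6   q7 
   q4     q8   q4 
   q5     q3   q9 
   q6    q10  q11 
   q7    q12   q7 
   q8     q6  q13 
 * q9    q13   q9 
   q10   q14  q15 
   q11   q16  q11 
   q12   q10  q17 
 * q13   q17  q13 
   q14   q14  q18 
   q15   q19  q15 
   q16   q14  q20 
 * q17   q20  q17 
   q18   q19  q18 
   q19   q14  q21 
 * q20   q21  q20 
   q21   q21  q21 
(> = start, * = accepting)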